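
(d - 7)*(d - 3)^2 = d^3 - 13*d^2 + 51*d - 63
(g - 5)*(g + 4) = g^2 - g - 20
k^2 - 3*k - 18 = (k - 6)*(k + 3)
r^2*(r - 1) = r^3 - r^2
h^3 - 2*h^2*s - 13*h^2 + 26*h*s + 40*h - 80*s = (h - 8)*(h - 5)*(h - 2*s)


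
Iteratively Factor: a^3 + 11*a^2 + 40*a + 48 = (a + 4)*(a^2 + 7*a + 12) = (a + 4)^2*(a + 3)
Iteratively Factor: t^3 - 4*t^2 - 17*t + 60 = (t + 4)*(t^2 - 8*t + 15) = (t - 5)*(t + 4)*(t - 3)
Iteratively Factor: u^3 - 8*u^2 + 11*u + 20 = (u + 1)*(u^2 - 9*u + 20) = (u - 5)*(u + 1)*(u - 4)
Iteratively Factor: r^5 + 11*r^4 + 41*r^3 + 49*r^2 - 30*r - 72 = (r + 4)*(r^4 + 7*r^3 + 13*r^2 - 3*r - 18) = (r - 1)*(r + 4)*(r^3 + 8*r^2 + 21*r + 18) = (r - 1)*(r + 3)*(r + 4)*(r^2 + 5*r + 6) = (r - 1)*(r + 2)*(r + 3)*(r + 4)*(r + 3)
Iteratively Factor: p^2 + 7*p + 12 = (p + 4)*(p + 3)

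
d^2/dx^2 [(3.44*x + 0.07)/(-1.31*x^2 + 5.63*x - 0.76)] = (-(2.62*x - 5.63)*(3.44*x + 0.07)*(5.24*x - 11.26) + (27.0384*x - 38.551)*(1.31*x^2 - 5.63*x + 0.76))/(1.31*x^2 - 5.63*x + 0.76)^3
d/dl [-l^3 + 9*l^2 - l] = -3*l^2 + 18*l - 1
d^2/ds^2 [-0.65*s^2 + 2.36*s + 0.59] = -1.30000000000000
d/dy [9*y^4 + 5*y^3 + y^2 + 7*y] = 36*y^3 + 15*y^2 + 2*y + 7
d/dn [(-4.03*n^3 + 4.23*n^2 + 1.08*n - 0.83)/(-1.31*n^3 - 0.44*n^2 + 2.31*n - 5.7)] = (7.3145*n^4 - 15.789*n^3 + 75.8976*n^2 - 48.9524*n - 4.2387)/(1.7161*n^6 + 1.1528*n^5 - 5.8586*n^4 + 12.9012*n^3 + 10.3521*n^2 - 26.334*n + 32.49)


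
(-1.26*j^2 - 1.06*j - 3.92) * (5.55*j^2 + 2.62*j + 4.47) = -6.993*j^4 - 9.1842*j^3 - 30.1654*j^2 - 15.0086*j - 17.5224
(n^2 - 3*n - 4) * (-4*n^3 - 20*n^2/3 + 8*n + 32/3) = -4*n^5 + 16*n^4/3 + 44*n^3 + 40*n^2/3 - 64*n - 128/3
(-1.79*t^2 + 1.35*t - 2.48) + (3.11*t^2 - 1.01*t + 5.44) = 1.32*t^2 + 0.34*t + 2.96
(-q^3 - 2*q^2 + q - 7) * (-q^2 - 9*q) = q^5 + 11*q^4 + 17*q^3 - 2*q^2 + 63*q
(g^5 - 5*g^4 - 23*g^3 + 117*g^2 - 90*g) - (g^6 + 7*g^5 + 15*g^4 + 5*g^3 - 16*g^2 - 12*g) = -g^6 - 6*g^5 - 20*g^4 - 28*g^3 + 133*g^2 - 78*g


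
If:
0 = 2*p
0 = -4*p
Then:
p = 0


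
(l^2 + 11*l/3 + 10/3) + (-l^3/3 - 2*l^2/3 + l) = -l^3/3 + l^2/3 + 14*l/3 + 10/3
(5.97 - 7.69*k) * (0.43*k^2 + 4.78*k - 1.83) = -3.3067*k^3 - 34.1911*k^2 + 42.6093*k - 10.9251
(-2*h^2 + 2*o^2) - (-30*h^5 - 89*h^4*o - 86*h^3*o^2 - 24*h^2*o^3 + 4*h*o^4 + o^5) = 30*h^5 + 89*h^4*o + 86*h^3*o^2 + 24*h^2*o^3 - 2*h^2 - 4*h*o^4 - o^5 + 2*o^2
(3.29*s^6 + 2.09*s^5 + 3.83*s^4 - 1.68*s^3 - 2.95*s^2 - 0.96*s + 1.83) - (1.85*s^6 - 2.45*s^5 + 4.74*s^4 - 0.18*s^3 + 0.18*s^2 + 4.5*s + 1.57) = 1.44*s^6 + 4.54*s^5 - 0.91*s^4 - 1.5*s^3 - 3.13*s^2 - 5.46*s + 0.26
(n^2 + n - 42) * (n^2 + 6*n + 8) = n^4 + 7*n^3 - 28*n^2 - 244*n - 336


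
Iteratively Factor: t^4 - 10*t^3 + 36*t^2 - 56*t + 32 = (t - 2)*(t^3 - 8*t^2 + 20*t - 16) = (t - 4)*(t - 2)*(t^2 - 4*t + 4) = (t - 4)*(t - 2)^2*(t - 2)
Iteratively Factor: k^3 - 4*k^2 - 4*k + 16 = (k - 2)*(k^2 - 2*k - 8) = (k - 2)*(k + 2)*(k - 4)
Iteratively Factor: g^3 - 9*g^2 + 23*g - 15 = (g - 1)*(g^2 - 8*g + 15) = (g - 3)*(g - 1)*(g - 5)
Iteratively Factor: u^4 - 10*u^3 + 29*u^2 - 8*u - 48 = (u - 4)*(u^3 - 6*u^2 + 5*u + 12) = (u - 4)*(u + 1)*(u^2 - 7*u + 12) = (u - 4)^2*(u + 1)*(u - 3)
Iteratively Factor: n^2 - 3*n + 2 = (n - 1)*(n - 2)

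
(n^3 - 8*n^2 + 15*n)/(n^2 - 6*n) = (n^2 - 8*n + 15)/(n - 6)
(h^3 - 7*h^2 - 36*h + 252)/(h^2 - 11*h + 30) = (h^2 - h - 42)/(h - 5)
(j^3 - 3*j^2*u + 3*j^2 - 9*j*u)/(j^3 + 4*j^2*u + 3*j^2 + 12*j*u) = (j - 3*u)/(j + 4*u)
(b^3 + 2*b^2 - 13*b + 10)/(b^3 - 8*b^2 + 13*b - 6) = (b^2 + 3*b - 10)/(b^2 - 7*b + 6)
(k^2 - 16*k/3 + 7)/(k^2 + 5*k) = (k^2 - 16*k/3 + 7)/(k*(k + 5))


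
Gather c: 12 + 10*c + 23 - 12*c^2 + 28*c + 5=-12*c^2 + 38*c + 40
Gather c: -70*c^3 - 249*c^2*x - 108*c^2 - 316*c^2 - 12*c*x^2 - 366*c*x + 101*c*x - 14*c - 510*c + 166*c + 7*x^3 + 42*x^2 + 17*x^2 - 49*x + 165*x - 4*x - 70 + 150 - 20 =-70*c^3 + c^2*(-249*x - 424) + c*(-12*x^2 - 265*x - 358) + 7*x^3 + 59*x^2 + 112*x + 60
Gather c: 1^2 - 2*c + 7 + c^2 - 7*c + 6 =c^2 - 9*c + 14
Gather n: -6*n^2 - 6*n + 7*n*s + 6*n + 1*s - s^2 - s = -6*n^2 + 7*n*s - s^2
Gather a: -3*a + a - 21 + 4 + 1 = -2*a - 16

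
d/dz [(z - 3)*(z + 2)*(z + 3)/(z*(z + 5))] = (z^4 + 10*z^3 + 19*z^2 + 36*z + 90)/(z^2*(z^2 + 10*z + 25))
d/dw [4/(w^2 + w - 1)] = 4*(-2*w - 1)/(w^2 + w - 1)^2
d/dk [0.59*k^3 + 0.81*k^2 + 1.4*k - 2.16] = 1.77*k^2 + 1.62*k + 1.4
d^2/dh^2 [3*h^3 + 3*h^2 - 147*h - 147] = 18*h + 6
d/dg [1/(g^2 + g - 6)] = (-2*g - 1)/(g^2 + g - 6)^2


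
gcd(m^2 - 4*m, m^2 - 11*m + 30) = 1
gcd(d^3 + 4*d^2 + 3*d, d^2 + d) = d^2 + d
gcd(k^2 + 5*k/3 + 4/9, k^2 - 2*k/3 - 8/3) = k + 4/3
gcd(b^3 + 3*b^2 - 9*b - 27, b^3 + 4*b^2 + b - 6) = b + 3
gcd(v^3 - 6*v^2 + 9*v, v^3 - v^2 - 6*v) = v^2 - 3*v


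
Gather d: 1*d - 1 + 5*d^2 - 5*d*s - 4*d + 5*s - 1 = 5*d^2 + d*(-5*s - 3) + 5*s - 2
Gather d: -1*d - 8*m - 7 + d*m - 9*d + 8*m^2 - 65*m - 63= d*(m - 10) + 8*m^2 - 73*m - 70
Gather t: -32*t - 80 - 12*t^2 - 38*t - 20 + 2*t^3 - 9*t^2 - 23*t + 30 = 2*t^3 - 21*t^2 - 93*t - 70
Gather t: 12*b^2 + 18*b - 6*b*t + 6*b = 12*b^2 - 6*b*t + 24*b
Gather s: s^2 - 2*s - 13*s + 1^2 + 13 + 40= s^2 - 15*s + 54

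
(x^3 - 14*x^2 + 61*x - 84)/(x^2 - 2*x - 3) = (x^2 - 11*x + 28)/(x + 1)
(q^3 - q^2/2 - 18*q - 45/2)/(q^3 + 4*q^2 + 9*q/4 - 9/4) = 2*(q - 5)/(2*q - 1)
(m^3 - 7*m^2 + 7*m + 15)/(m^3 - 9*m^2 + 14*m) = (m^3 - 7*m^2 + 7*m + 15)/(m*(m^2 - 9*m + 14))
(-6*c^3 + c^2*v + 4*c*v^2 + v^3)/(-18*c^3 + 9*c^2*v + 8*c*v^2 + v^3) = (2*c + v)/(6*c + v)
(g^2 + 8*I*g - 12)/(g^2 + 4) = (g + 6*I)/(g - 2*I)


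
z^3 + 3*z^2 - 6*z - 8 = (z - 2)*(z + 1)*(z + 4)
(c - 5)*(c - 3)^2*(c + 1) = c^4 - 10*c^3 + 28*c^2 - 6*c - 45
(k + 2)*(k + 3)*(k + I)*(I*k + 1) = I*k^4 + 5*I*k^3 + 7*I*k^2 + 5*I*k + 6*I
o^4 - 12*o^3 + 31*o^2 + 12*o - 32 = (o - 8)*(o - 4)*(o - 1)*(o + 1)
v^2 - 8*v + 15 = (v - 5)*(v - 3)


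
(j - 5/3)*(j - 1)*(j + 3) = j^3 + j^2/3 - 19*j/3 + 5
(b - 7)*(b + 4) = b^2 - 3*b - 28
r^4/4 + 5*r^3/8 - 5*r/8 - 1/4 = (r/4 + 1/2)*(r - 1)*(r + 1/2)*(r + 1)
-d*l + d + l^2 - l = (-d + l)*(l - 1)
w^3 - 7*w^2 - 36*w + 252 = (w - 7)*(w - 6)*(w + 6)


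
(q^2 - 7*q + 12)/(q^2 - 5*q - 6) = (-q^2 + 7*q - 12)/(-q^2 + 5*q + 6)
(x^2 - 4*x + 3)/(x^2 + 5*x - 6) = (x - 3)/(x + 6)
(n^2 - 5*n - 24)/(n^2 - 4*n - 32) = (n + 3)/(n + 4)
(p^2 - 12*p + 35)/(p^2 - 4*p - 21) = (p - 5)/(p + 3)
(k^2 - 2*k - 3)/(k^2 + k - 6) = (k^2 - 2*k - 3)/(k^2 + k - 6)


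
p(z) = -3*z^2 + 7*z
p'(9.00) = -47.00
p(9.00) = -180.00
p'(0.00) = 7.00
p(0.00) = 0.00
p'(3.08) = -11.48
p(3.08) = -6.90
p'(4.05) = -17.30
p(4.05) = -20.86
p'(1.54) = -2.24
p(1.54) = 3.67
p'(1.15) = 0.10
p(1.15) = 4.08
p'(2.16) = -5.96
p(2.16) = 1.12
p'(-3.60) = 28.60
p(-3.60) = -64.08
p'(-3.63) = 28.78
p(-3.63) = -64.94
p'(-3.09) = 25.54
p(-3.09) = -50.27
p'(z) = 7 - 6*z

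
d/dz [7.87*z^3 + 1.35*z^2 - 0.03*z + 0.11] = 23.61*z^2 + 2.7*z - 0.03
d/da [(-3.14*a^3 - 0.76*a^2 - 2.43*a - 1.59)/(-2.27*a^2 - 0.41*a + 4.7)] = (7.1278*a^4 + 2.5748*a^3 - 49.4785*a^2 - 14.3626*a - 12.0729)/(5.1529*a^4 + 1.8614*a^3 - 21.1699*a^2 - 3.854*a + 22.09)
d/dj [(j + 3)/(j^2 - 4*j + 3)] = (j^2 - 4*j - 2*(j - 2)*(j + 3) + 3)/(j^2 - 4*j + 3)^2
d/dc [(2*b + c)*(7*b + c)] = 9*b + 2*c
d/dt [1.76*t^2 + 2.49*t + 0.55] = 3.52*t + 2.49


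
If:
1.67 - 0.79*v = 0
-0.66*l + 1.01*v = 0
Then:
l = 3.23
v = 2.11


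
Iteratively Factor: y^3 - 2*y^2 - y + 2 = (y + 1)*(y^2 - 3*y + 2) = (y - 2)*(y + 1)*(y - 1)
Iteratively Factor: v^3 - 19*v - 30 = (v - 5)*(v^2 + 5*v + 6) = (v - 5)*(v + 3)*(v + 2)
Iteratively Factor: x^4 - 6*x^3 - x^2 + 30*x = (x - 3)*(x^3 - 3*x^2 - 10*x) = x*(x - 3)*(x^2 - 3*x - 10) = x*(x - 3)*(x + 2)*(x - 5)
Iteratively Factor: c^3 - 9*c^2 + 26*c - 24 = (c - 3)*(c^2 - 6*c + 8) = (c - 3)*(c - 2)*(c - 4)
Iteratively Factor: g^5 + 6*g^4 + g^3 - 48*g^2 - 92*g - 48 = (g - 3)*(g^4 + 9*g^3 + 28*g^2 + 36*g + 16) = (g - 3)*(g + 2)*(g^3 + 7*g^2 + 14*g + 8) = (g - 3)*(g + 2)^2*(g^2 + 5*g + 4) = (g - 3)*(g + 2)^2*(g + 4)*(g + 1)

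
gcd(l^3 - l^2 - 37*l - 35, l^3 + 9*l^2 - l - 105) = l + 5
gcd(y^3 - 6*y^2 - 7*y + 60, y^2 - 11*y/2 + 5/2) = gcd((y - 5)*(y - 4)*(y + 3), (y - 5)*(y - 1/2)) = y - 5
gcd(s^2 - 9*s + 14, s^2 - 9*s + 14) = s^2 - 9*s + 14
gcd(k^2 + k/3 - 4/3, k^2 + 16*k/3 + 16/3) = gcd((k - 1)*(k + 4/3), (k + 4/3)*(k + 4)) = k + 4/3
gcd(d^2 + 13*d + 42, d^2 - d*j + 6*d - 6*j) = d + 6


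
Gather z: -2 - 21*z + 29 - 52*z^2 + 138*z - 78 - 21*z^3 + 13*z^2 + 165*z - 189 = -21*z^3 - 39*z^2 + 282*z - 240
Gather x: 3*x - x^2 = -x^2 + 3*x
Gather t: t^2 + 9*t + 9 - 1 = t^2 + 9*t + 8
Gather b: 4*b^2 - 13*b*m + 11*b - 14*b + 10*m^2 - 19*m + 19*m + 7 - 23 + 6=4*b^2 + b*(-13*m - 3) + 10*m^2 - 10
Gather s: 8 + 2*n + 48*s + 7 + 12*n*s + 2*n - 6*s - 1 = 4*n + s*(12*n + 42) + 14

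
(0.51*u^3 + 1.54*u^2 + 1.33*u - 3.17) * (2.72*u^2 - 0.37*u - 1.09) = 1.3872*u^5 + 4.0001*u^4 + 2.4919*u^3 - 10.7931*u^2 - 0.2768*u + 3.4553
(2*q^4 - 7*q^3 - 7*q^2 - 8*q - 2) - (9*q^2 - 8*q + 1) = 2*q^4 - 7*q^3 - 16*q^2 - 3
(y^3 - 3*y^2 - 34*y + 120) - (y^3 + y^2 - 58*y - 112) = -4*y^2 + 24*y + 232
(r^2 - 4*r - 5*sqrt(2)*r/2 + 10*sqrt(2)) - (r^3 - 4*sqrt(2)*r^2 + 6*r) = -r^3 + r^2 + 4*sqrt(2)*r^2 - 10*r - 5*sqrt(2)*r/2 + 10*sqrt(2)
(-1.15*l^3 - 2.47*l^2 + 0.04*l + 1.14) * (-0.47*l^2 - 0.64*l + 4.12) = 0.5405*l^5 + 1.8969*l^4 - 3.176*l^3 - 10.7378*l^2 - 0.5648*l + 4.6968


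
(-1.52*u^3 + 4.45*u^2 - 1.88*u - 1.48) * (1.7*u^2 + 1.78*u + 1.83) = -2.584*u^5 + 4.8594*u^4 + 1.9434*u^3 + 2.2811*u^2 - 6.0748*u - 2.7084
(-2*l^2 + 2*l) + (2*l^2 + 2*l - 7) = 4*l - 7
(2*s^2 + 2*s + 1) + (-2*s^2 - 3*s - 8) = -s - 7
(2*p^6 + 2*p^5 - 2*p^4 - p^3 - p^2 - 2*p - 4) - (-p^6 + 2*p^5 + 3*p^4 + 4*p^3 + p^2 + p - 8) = 3*p^6 - 5*p^4 - 5*p^3 - 2*p^2 - 3*p + 4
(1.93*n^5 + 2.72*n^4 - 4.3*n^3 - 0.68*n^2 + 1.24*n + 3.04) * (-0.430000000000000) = -0.8299*n^5 - 1.1696*n^4 + 1.849*n^3 + 0.2924*n^2 - 0.5332*n - 1.3072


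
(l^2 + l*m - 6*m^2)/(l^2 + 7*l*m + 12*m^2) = (l - 2*m)/(l + 4*m)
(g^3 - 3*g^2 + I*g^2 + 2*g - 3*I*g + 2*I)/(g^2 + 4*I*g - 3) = (g^2 - 3*g + 2)/(g + 3*I)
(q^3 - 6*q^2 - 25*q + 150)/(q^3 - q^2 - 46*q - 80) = (q^2 - 11*q + 30)/(q^2 - 6*q - 16)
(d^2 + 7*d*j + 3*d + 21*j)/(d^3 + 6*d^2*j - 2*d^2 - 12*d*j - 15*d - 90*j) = (d + 7*j)/(d^2 + 6*d*j - 5*d - 30*j)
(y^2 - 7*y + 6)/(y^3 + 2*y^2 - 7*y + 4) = (y - 6)/(y^2 + 3*y - 4)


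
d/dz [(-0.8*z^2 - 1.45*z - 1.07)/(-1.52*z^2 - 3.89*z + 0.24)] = (0.908000000000001*z^2 - 3.6368*z - 4.5103)/(2.3104*z^4 + 11.8256*z^3 + 14.4025*z^2 - 1.8672*z + 0.0576)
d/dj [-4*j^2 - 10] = -8*j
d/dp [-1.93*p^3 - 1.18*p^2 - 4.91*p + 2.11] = -5.79*p^2 - 2.36*p - 4.91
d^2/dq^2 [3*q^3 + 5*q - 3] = 18*q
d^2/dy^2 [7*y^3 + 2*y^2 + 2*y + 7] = 42*y + 4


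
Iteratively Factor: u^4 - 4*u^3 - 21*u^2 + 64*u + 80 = (u - 5)*(u^3 + u^2 - 16*u - 16) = (u - 5)*(u + 1)*(u^2 - 16) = (u - 5)*(u + 1)*(u + 4)*(u - 4)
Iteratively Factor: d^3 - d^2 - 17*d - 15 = (d + 3)*(d^2 - 4*d - 5) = (d + 1)*(d + 3)*(d - 5)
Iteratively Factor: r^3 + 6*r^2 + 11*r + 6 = (r + 3)*(r^2 + 3*r + 2) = (r + 2)*(r + 3)*(r + 1)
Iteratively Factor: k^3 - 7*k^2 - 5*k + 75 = (k - 5)*(k^2 - 2*k - 15) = (k - 5)^2*(k + 3)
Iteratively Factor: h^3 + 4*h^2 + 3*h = (h + 1)*(h^2 + 3*h) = (h + 1)*(h + 3)*(h)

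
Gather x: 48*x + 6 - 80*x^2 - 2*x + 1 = -80*x^2 + 46*x + 7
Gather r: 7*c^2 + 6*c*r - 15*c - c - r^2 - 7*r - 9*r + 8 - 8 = 7*c^2 - 16*c - r^2 + r*(6*c - 16)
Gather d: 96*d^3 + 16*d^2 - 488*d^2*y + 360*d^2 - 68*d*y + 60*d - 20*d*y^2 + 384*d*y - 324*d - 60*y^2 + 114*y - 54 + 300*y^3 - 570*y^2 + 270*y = 96*d^3 + d^2*(376 - 488*y) + d*(-20*y^2 + 316*y - 264) + 300*y^3 - 630*y^2 + 384*y - 54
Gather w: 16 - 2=14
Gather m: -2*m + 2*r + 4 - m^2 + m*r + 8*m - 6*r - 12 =-m^2 + m*(r + 6) - 4*r - 8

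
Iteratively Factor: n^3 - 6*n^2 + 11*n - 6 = (n - 3)*(n^2 - 3*n + 2) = (n - 3)*(n - 1)*(n - 2)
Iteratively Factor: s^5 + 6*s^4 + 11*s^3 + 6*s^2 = (s + 2)*(s^4 + 4*s^3 + 3*s^2) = s*(s + 2)*(s^3 + 4*s^2 + 3*s) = s*(s + 2)*(s + 3)*(s^2 + s) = s*(s + 1)*(s + 2)*(s + 3)*(s)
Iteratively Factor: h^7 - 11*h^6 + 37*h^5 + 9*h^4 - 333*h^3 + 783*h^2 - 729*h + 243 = (h - 3)*(h^6 - 8*h^5 + 13*h^4 + 48*h^3 - 189*h^2 + 216*h - 81) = (h - 3)^2*(h^5 - 5*h^4 - 2*h^3 + 42*h^2 - 63*h + 27) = (h - 3)^2*(h - 1)*(h^4 - 4*h^3 - 6*h^2 + 36*h - 27) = (h - 3)^2*(h - 1)*(h + 3)*(h^3 - 7*h^2 + 15*h - 9) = (h - 3)^3*(h - 1)*(h + 3)*(h^2 - 4*h + 3) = (h - 3)^4*(h - 1)*(h + 3)*(h - 1)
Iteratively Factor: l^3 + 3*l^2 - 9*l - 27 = (l - 3)*(l^2 + 6*l + 9) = (l - 3)*(l + 3)*(l + 3)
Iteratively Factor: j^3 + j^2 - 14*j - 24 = (j + 2)*(j^2 - j - 12) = (j + 2)*(j + 3)*(j - 4)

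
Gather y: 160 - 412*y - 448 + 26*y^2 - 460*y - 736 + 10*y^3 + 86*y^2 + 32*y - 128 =10*y^3 + 112*y^2 - 840*y - 1152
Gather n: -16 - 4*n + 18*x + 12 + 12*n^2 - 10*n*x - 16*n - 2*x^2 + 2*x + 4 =12*n^2 + n*(-10*x - 20) - 2*x^2 + 20*x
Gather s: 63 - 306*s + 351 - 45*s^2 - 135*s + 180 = -45*s^2 - 441*s + 594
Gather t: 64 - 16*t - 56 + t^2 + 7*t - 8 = t^2 - 9*t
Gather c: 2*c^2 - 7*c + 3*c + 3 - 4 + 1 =2*c^2 - 4*c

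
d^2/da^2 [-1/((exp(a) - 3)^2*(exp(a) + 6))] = 9*(-exp(3*a) - 6*exp(2*a) - 21*exp(a) - 18)*exp(a)/(exp(7*a) + 6*exp(6*a) - 54*exp(5*a) - 216*exp(4*a) + 1377*exp(3*a) + 1458*exp(2*a) - 14580*exp(a) + 17496)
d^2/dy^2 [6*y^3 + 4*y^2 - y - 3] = 36*y + 8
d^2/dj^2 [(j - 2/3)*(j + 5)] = 2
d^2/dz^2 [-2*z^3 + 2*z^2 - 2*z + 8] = 4 - 12*z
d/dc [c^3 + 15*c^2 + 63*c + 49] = 3*c^2 + 30*c + 63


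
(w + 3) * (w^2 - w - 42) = w^3 + 2*w^2 - 45*w - 126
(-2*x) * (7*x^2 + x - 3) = -14*x^3 - 2*x^2 + 6*x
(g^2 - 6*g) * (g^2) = g^4 - 6*g^3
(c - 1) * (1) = c - 1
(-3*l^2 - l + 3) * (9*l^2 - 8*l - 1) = -27*l^4 + 15*l^3 + 38*l^2 - 23*l - 3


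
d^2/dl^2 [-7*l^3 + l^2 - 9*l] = 2 - 42*l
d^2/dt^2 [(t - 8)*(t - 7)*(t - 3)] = 6*t - 36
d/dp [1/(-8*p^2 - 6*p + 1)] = 2*(8*p + 3)/(8*p^2 + 6*p - 1)^2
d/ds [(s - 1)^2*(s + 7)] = (s - 1)*(3*s + 13)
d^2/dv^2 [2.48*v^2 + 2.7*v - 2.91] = 4.96000000000000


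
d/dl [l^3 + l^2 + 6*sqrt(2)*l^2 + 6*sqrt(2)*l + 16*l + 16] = 3*l^2 + 2*l + 12*sqrt(2)*l + 6*sqrt(2) + 16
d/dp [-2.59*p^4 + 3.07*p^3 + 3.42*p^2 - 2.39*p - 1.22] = -10.36*p^3 + 9.21*p^2 + 6.84*p - 2.39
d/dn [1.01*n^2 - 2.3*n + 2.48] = 2.02*n - 2.3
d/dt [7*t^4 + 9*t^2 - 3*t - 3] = 28*t^3 + 18*t - 3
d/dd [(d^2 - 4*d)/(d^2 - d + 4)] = (3*d^2 + 8*d - 16)/(d^4 - 2*d^3 + 9*d^2 - 8*d + 16)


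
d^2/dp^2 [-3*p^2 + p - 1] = -6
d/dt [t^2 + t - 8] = 2*t + 1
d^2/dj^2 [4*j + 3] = 0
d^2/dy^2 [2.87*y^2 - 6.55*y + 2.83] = 5.74000000000000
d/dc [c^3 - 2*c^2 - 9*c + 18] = 3*c^2 - 4*c - 9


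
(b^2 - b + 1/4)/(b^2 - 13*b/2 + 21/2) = (4*b^2 - 4*b + 1)/(2*(2*b^2 - 13*b + 21))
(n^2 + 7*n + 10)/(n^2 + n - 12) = (n^2 + 7*n + 10)/(n^2 + n - 12)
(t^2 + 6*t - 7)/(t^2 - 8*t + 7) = (t + 7)/(t - 7)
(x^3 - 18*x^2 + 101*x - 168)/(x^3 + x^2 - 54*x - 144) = (x^2 - 10*x + 21)/(x^2 + 9*x + 18)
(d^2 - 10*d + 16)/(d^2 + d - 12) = (d^2 - 10*d + 16)/(d^2 + d - 12)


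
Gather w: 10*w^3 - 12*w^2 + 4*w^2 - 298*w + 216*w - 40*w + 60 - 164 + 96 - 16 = 10*w^3 - 8*w^2 - 122*w - 24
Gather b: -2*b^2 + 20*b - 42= -2*b^2 + 20*b - 42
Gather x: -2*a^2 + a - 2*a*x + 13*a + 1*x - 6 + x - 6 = -2*a^2 + 14*a + x*(2 - 2*a) - 12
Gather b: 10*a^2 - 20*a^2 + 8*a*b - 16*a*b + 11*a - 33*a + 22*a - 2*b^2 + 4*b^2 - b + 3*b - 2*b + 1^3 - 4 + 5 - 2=-10*a^2 - 8*a*b + 2*b^2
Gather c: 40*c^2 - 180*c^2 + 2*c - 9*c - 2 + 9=-140*c^2 - 7*c + 7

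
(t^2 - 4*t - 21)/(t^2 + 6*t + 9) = (t - 7)/(t + 3)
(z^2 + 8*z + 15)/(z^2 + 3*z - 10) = (z + 3)/(z - 2)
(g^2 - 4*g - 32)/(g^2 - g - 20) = (g - 8)/(g - 5)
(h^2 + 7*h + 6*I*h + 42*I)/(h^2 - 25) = (h^2 + h*(7 + 6*I) + 42*I)/(h^2 - 25)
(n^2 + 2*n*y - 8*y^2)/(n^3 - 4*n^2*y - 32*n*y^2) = (-n + 2*y)/(n*(-n + 8*y))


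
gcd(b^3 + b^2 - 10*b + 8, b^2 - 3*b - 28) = b + 4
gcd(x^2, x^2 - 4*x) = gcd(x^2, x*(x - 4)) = x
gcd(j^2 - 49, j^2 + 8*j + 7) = j + 7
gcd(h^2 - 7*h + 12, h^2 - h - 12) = h - 4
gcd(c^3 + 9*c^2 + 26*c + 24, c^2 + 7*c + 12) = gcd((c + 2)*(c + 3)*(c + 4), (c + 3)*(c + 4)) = c^2 + 7*c + 12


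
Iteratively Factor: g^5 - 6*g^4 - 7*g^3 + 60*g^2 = (g - 4)*(g^4 - 2*g^3 - 15*g^2) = g*(g - 4)*(g^3 - 2*g^2 - 15*g) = g*(g - 5)*(g - 4)*(g^2 + 3*g) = g*(g - 5)*(g - 4)*(g + 3)*(g)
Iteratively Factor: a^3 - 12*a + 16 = (a + 4)*(a^2 - 4*a + 4) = (a - 2)*(a + 4)*(a - 2)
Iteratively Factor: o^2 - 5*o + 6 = (o - 2)*(o - 3)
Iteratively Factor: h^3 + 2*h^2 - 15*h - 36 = (h - 4)*(h^2 + 6*h + 9) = (h - 4)*(h + 3)*(h + 3)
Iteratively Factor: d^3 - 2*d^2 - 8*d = (d + 2)*(d^2 - 4*d) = d*(d + 2)*(d - 4)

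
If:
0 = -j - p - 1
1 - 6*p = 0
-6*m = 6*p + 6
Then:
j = -7/6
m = -7/6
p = 1/6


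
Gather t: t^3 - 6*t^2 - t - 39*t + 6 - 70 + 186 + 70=t^3 - 6*t^2 - 40*t + 192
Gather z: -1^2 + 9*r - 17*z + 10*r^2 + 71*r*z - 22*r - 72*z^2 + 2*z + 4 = 10*r^2 - 13*r - 72*z^2 + z*(71*r - 15) + 3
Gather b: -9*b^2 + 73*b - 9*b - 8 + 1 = -9*b^2 + 64*b - 7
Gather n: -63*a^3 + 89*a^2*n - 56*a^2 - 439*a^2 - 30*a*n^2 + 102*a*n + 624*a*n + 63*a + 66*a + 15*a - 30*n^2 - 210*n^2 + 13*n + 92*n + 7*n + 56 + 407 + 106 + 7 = -63*a^3 - 495*a^2 + 144*a + n^2*(-30*a - 240) + n*(89*a^2 + 726*a + 112) + 576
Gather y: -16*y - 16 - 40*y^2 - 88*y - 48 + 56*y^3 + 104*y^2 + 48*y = 56*y^3 + 64*y^2 - 56*y - 64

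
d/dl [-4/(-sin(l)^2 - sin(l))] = -(8/tan(l) + 4*cos(l)/sin(l)^2)/(sin(l) + 1)^2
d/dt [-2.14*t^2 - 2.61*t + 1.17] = -4.28*t - 2.61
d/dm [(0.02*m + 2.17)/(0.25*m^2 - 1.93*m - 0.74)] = (-0.005*m^2 - 1.085*m + 4.1733)/(0.0625*m^4 - 0.965*m^3 + 3.3549*m^2 + 2.8564*m + 0.5476)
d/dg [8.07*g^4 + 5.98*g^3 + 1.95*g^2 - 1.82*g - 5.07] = 32.28*g^3 + 17.94*g^2 + 3.9*g - 1.82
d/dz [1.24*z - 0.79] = 1.24000000000000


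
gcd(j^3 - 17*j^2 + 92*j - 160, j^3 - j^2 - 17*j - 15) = j - 5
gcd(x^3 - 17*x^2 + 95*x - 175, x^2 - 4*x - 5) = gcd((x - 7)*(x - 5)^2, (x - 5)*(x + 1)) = x - 5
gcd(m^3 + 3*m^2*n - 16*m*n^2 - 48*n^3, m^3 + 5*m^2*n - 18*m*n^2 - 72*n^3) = m^2 - m*n - 12*n^2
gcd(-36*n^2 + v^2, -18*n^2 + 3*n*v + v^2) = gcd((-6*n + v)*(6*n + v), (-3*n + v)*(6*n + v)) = 6*n + v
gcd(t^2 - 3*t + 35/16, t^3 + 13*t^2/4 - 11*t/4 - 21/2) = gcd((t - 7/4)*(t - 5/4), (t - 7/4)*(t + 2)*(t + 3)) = t - 7/4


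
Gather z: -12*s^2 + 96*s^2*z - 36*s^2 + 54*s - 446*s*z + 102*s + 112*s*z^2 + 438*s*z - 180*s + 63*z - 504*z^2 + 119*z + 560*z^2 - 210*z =-48*s^2 - 24*s + z^2*(112*s + 56) + z*(96*s^2 - 8*s - 28)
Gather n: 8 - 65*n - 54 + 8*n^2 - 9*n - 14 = 8*n^2 - 74*n - 60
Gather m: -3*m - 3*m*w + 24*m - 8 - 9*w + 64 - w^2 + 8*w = m*(21 - 3*w) - w^2 - w + 56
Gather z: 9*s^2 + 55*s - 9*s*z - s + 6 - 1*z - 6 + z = 9*s^2 - 9*s*z + 54*s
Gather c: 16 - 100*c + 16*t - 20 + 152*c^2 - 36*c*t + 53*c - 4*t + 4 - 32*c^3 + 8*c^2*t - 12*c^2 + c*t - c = -32*c^3 + c^2*(8*t + 140) + c*(-35*t - 48) + 12*t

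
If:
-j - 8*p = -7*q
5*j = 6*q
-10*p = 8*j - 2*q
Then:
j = 0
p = 0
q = 0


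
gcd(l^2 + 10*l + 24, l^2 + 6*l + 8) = l + 4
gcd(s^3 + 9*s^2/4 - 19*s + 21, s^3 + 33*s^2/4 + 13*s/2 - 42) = s^2 + 17*s/4 - 21/2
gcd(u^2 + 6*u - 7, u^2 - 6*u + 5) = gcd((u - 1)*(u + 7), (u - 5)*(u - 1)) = u - 1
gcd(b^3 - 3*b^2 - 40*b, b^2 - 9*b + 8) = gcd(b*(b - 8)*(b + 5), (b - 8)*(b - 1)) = b - 8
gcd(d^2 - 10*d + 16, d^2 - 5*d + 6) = d - 2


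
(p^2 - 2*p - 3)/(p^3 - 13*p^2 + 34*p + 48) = (p - 3)/(p^2 - 14*p + 48)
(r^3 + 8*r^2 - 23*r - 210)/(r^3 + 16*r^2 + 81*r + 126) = (r - 5)/(r + 3)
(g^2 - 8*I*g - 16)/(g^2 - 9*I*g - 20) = (g - 4*I)/(g - 5*I)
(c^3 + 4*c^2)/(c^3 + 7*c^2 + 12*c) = c/(c + 3)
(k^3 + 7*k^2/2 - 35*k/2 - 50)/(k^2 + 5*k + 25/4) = 2*(k^2 + k - 20)/(2*k + 5)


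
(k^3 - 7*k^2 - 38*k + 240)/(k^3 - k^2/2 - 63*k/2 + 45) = 2*(k - 8)/(2*k - 3)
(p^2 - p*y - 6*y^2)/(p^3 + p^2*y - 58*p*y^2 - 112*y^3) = (-p + 3*y)/(-p^2 + p*y + 56*y^2)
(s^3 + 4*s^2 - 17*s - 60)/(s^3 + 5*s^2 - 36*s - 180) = (s^2 - s - 12)/(s^2 - 36)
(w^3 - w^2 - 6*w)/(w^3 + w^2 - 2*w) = (w - 3)/(w - 1)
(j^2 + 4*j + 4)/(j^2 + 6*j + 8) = (j + 2)/(j + 4)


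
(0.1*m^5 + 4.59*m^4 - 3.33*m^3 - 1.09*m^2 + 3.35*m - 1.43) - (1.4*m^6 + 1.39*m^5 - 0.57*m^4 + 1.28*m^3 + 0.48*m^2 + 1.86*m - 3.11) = -1.4*m^6 - 1.29*m^5 + 5.16*m^4 - 4.61*m^3 - 1.57*m^2 + 1.49*m + 1.68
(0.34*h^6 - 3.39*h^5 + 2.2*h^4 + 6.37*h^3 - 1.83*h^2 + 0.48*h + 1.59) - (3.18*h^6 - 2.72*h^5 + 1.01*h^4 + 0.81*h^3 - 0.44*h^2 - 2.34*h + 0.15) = -2.84*h^6 - 0.67*h^5 + 1.19*h^4 + 5.56*h^3 - 1.39*h^2 + 2.82*h + 1.44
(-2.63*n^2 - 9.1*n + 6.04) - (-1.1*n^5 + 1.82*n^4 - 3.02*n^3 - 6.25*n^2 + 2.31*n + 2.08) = 1.1*n^5 - 1.82*n^4 + 3.02*n^3 + 3.62*n^2 - 11.41*n + 3.96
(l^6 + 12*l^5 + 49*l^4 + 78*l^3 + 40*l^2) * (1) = l^6 + 12*l^5 + 49*l^4 + 78*l^3 + 40*l^2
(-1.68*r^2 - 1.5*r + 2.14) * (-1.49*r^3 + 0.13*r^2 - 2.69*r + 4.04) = 2.5032*r^5 + 2.0166*r^4 + 1.1356*r^3 - 2.474*r^2 - 11.8166*r + 8.6456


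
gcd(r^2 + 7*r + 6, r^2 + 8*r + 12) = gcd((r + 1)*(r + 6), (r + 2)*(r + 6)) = r + 6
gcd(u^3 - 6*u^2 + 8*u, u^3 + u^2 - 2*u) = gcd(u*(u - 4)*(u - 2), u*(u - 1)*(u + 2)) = u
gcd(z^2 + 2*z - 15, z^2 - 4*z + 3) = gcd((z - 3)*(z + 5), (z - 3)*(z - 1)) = z - 3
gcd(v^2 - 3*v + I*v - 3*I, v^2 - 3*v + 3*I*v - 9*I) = v - 3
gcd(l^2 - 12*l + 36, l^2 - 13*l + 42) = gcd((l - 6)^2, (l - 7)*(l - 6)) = l - 6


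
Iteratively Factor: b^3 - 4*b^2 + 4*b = (b)*(b^2 - 4*b + 4) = b*(b - 2)*(b - 2)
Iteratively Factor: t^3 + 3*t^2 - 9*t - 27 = (t + 3)*(t^2 - 9) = (t + 3)^2*(t - 3)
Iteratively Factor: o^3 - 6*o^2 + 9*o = (o - 3)*(o^2 - 3*o) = o*(o - 3)*(o - 3)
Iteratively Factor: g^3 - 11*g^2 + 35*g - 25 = (g - 1)*(g^2 - 10*g + 25) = (g - 5)*(g - 1)*(g - 5)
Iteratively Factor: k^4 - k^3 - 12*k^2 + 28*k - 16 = (k - 2)*(k^3 + k^2 - 10*k + 8) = (k - 2)^2*(k^2 + 3*k - 4) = (k - 2)^2*(k + 4)*(k - 1)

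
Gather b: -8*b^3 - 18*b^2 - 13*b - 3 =-8*b^3 - 18*b^2 - 13*b - 3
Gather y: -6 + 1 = -5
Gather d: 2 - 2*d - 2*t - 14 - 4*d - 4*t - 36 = -6*d - 6*t - 48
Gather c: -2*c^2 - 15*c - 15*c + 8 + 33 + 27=-2*c^2 - 30*c + 68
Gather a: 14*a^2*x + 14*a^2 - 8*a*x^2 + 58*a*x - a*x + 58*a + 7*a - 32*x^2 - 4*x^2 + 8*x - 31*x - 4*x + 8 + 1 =a^2*(14*x + 14) + a*(-8*x^2 + 57*x + 65) - 36*x^2 - 27*x + 9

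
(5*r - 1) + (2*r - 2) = 7*r - 3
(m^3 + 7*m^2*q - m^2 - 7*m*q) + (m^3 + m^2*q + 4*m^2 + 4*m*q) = 2*m^3 + 8*m^2*q + 3*m^2 - 3*m*q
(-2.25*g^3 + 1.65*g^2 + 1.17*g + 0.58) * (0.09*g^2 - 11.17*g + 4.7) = -0.2025*g^5 + 25.281*g^4 - 28.9002*g^3 - 5.2617*g^2 - 0.9796*g + 2.726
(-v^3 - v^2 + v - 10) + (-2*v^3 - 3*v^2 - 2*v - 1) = -3*v^3 - 4*v^2 - v - 11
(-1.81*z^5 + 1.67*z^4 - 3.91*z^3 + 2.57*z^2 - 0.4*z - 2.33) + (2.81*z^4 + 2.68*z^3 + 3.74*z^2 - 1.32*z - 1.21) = -1.81*z^5 + 4.48*z^4 - 1.23*z^3 + 6.31*z^2 - 1.72*z - 3.54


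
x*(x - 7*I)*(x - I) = x^3 - 8*I*x^2 - 7*x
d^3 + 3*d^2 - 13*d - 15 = (d - 3)*(d + 1)*(d + 5)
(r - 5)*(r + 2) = r^2 - 3*r - 10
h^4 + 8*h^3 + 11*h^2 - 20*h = h*(h - 1)*(h + 4)*(h + 5)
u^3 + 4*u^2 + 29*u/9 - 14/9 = (u - 1/3)*(u + 2)*(u + 7/3)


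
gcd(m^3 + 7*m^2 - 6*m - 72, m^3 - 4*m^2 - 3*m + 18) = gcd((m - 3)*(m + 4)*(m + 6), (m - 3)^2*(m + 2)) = m - 3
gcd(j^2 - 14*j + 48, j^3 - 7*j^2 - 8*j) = j - 8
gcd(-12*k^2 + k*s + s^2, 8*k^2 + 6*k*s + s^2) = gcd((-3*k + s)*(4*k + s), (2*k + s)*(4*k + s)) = 4*k + s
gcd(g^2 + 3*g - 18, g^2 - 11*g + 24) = g - 3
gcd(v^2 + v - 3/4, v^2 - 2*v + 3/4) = v - 1/2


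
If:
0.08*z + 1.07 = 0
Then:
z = -13.38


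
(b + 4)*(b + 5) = b^2 + 9*b + 20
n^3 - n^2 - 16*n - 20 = (n - 5)*(n + 2)^2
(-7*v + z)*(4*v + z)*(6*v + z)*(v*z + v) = -168*v^4*z - 168*v^4 - 46*v^3*z^2 - 46*v^3*z + 3*v^2*z^3 + 3*v^2*z^2 + v*z^4 + v*z^3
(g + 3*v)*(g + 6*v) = g^2 + 9*g*v + 18*v^2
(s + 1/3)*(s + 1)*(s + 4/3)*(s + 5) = s^4 + 23*s^3/3 + 139*s^2/9 + 11*s + 20/9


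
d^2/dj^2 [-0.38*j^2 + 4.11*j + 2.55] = -0.760000000000000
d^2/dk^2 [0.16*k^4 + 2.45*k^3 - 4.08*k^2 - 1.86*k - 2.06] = 1.92*k^2 + 14.7*k - 8.16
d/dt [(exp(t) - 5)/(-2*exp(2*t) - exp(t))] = (2*exp(2*t) - 20*exp(t) - 5)*exp(-t)/(4*exp(2*t) + 4*exp(t) + 1)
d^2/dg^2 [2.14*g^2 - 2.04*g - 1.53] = 4.28000000000000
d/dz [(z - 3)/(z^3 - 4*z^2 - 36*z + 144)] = (z^3 - 4*z^2 - 36*z + (z - 3)*(-3*z^2 + 8*z + 36) + 144)/(z^3 - 4*z^2 - 36*z + 144)^2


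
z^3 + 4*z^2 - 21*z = z*(z - 3)*(z + 7)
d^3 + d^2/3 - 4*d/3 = d*(d - 1)*(d + 4/3)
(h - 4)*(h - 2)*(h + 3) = h^3 - 3*h^2 - 10*h + 24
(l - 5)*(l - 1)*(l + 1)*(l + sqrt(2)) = l^4 - 5*l^3 + sqrt(2)*l^3 - 5*sqrt(2)*l^2 - l^2 - sqrt(2)*l + 5*l + 5*sqrt(2)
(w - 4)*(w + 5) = w^2 + w - 20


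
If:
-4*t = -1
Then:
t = 1/4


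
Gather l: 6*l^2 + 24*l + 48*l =6*l^2 + 72*l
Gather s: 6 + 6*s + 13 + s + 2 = 7*s + 21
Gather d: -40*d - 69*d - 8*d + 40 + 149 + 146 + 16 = 351 - 117*d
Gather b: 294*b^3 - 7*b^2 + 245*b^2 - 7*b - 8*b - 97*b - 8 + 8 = 294*b^3 + 238*b^2 - 112*b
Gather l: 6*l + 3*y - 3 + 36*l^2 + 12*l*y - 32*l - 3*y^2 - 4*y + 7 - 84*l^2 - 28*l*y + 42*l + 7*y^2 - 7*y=-48*l^2 + l*(16 - 16*y) + 4*y^2 - 8*y + 4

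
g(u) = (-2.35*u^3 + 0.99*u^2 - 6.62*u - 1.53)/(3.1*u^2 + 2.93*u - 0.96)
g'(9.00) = -0.72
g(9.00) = -6.13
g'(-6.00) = -0.63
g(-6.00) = 6.25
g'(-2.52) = 0.86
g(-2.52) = 5.21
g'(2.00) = -0.27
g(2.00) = -1.71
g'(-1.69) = 10.55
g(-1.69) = 8.10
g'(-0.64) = 8.46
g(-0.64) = -2.38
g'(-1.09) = 207.67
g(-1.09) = -21.05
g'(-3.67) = -0.28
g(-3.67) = 5.07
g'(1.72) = -0.12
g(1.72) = -1.66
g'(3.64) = -0.58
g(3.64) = -2.48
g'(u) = (-6.2*u - 2.93)*(-2.35*u^3 + 0.99*u^2 - 6.62*u - 1.53)/(3.1*u^2 + 2.93*u - 0.96)^2 + (-7.05*u^2 + 1.98*u - 6.62)/(3.1*u^2 + 2.93*u - 0.96)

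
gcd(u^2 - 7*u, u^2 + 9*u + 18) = 1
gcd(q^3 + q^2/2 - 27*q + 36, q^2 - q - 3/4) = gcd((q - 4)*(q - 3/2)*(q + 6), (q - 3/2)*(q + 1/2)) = q - 3/2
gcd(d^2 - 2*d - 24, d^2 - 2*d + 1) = 1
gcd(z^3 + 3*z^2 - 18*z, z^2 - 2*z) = z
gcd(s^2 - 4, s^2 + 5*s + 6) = s + 2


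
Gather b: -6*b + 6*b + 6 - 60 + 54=0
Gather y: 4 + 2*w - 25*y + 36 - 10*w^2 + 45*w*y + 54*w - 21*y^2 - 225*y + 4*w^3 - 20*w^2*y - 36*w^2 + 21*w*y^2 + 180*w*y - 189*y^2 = 4*w^3 - 46*w^2 + 56*w + y^2*(21*w - 210) + y*(-20*w^2 + 225*w - 250) + 40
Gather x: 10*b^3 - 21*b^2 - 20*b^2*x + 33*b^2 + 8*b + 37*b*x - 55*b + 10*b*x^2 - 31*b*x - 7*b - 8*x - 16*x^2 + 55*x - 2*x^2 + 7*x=10*b^3 + 12*b^2 - 54*b + x^2*(10*b - 18) + x*(-20*b^2 + 6*b + 54)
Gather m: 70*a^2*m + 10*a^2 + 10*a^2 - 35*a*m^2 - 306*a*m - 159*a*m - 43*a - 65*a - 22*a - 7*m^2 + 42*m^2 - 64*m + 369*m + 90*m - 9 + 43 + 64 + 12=20*a^2 - 130*a + m^2*(35 - 35*a) + m*(70*a^2 - 465*a + 395) + 110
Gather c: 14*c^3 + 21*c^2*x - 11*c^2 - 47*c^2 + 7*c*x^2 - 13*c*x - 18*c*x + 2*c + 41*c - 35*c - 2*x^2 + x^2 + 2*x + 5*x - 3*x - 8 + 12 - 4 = 14*c^3 + c^2*(21*x - 58) + c*(7*x^2 - 31*x + 8) - x^2 + 4*x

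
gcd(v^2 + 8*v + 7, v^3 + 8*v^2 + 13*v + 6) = v + 1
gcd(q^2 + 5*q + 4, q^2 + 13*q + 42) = 1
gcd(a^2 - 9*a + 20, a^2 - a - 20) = a - 5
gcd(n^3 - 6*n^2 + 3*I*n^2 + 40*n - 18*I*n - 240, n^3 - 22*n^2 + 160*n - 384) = n - 6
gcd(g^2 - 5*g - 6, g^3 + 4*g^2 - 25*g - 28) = g + 1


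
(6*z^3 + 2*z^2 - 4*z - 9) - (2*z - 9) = 6*z^3 + 2*z^2 - 6*z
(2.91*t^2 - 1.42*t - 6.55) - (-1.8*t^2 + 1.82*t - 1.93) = 4.71*t^2 - 3.24*t - 4.62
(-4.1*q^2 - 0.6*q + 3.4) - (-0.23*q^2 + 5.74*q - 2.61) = -3.87*q^2 - 6.34*q + 6.01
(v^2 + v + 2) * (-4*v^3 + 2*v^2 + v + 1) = -4*v^5 - 2*v^4 - 5*v^3 + 6*v^2 + 3*v + 2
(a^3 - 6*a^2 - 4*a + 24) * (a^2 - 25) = a^5 - 6*a^4 - 29*a^3 + 174*a^2 + 100*a - 600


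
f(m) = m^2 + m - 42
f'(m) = 2*m + 1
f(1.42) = -38.56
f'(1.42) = 3.84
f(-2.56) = -38.01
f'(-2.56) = -4.12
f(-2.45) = -38.45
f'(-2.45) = -3.90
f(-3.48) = -33.37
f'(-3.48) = -5.96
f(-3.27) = -34.58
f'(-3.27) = -5.54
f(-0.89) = -42.10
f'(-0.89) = -0.78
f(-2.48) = -38.33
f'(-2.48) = -3.96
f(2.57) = -32.83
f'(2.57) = 6.14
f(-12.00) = 90.00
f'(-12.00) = -23.00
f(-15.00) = 168.00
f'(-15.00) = -29.00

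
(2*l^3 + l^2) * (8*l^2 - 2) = 16*l^5 + 8*l^4 - 4*l^3 - 2*l^2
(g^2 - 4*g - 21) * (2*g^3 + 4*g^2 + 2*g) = 2*g^5 - 4*g^4 - 56*g^3 - 92*g^2 - 42*g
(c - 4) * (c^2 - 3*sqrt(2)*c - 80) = c^3 - 3*sqrt(2)*c^2 - 4*c^2 - 80*c + 12*sqrt(2)*c + 320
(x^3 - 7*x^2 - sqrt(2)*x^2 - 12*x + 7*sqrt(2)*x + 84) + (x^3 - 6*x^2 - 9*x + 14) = 2*x^3 - 13*x^2 - sqrt(2)*x^2 - 21*x + 7*sqrt(2)*x + 98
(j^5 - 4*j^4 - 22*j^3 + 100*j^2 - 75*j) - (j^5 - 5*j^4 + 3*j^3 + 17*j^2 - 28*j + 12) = j^4 - 25*j^3 + 83*j^2 - 47*j - 12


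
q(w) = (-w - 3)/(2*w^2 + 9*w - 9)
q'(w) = (-4*w - 9)*(-w - 3)/(2*w^2 + 9*w - 9)^2 - 1/(2*w^2 + 9*w - 9)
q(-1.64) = 0.07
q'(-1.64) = 0.06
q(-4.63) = -0.21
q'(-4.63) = 0.38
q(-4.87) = -0.35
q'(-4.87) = 0.86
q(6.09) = -0.08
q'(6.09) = 0.01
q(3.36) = -0.15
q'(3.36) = 0.05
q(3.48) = -0.14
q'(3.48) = 0.05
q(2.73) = -0.19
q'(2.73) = 0.09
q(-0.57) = 0.18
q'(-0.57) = 0.16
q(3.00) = -0.17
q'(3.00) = 0.07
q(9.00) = -0.05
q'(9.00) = 0.01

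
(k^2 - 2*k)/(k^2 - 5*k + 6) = k/(k - 3)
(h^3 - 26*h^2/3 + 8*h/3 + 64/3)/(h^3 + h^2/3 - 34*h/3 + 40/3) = (3*h^2 - 20*h - 32)/(3*h^2 + 7*h - 20)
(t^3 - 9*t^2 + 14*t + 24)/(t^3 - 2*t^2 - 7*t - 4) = (t - 6)/(t + 1)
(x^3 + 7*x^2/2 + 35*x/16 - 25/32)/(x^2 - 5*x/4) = (32*x^3 + 112*x^2 + 70*x - 25)/(8*x*(4*x - 5))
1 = 1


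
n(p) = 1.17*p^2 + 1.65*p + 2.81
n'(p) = 2.34*p + 1.65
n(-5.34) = 27.36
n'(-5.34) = -10.85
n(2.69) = 15.71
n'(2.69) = 7.94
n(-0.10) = 2.66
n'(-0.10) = 1.42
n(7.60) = 82.93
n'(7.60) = 19.43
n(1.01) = 5.67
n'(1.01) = 4.01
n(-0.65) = 2.23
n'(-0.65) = 0.13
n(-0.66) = 2.23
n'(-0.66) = 0.11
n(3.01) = 18.38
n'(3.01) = 8.69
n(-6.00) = 35.03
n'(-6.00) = -12.39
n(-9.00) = 82.73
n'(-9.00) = -19.41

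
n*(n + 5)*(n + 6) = n^3 + 11*n^2 + 30*n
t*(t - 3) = t^2 - 3*t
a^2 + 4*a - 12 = (a - 2)*(a + 6)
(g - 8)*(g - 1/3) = g^2 - 25*g/3 + 8/3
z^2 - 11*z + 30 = (z - 6)*(z - 5)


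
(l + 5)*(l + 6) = l^2 + 11*l + 30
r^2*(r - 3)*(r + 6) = r^4 + 3*r^3 - 18*r^2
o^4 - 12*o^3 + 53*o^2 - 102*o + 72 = (o - 4)*(o - 3)^2*(o - 2)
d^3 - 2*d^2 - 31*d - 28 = (d - 7)*(d + 1)*(d + 4)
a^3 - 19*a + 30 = (a - 3)*(a - 2)*(a + 5)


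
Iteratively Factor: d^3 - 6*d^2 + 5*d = (d - 1)*(d^2 - 5*d) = (d - 5)*(d - 1)*(d)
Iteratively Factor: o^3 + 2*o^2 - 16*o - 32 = (o - 4)*(o^2 + 6*o + 8) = (o - 4)*(o + 2)*(o + 4)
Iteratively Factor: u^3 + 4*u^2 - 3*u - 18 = (u + 3)*(u^2 + u - 6) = (u - 2)*(u + 3)*(u + 3)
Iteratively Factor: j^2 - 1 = (j + 1)*(j - 1)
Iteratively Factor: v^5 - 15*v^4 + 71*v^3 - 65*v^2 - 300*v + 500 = (v - 5)*(v^4 - 10*v^3 + 21*v^2 + 40*v - 100) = (v - 5)^2*(v^3 - 5*v^2 - 4*v + 20) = (v - 5)^2*(v + 2)*(v^2 - 7*v + 10) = (v - 5)^2*(v - 2)*(v + 2)*(v - 5)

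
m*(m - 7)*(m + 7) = m^3 - 49*m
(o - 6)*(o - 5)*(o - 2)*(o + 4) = o^4 - 9*o^3 + 148*o - 240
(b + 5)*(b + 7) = b^2 + 12*b + 35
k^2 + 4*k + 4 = (k + 2)^2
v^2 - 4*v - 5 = (v - 5)*(v + 1)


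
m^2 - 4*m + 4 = (m - 2)^2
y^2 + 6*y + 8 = (y + 2)*(y + 4)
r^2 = r^2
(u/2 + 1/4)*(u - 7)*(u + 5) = u^3/2 - 3*u^2/4 - 18*u - 35/4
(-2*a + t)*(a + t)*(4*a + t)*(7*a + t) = -56*a^4 - 50*a^3*t + 15*a^2*t^2 + 10*a*t^3 + t^4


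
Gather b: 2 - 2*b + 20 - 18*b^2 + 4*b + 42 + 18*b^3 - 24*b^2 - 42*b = 18*b^3 - 42*b^2 - 40*b + 64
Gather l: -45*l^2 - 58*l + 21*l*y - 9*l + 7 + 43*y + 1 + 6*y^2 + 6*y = -45*l^2 + l*(21*y - 67) + 6*y^2 + 49*y + 8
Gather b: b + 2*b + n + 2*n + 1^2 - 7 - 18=3*b + 3*n - 24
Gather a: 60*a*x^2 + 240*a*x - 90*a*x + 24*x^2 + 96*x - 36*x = a*(60*x^2 + 150*x) + 24*x^2 + 60*x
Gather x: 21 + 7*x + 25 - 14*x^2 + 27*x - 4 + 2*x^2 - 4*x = -12*x^2 + 30*x + 42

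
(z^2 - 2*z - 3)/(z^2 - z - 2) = (z - 3)/(z - 2)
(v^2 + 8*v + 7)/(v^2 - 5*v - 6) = (v + 7)/(v - 6)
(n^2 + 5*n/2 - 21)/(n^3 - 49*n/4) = 2*(n + 6)/(n*(2*n + 7))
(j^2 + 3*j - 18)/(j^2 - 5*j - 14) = (-j^2 - 3*j + 18)/(-j^2 + 5*j + 14)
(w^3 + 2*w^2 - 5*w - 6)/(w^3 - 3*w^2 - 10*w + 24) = (w + 1)/(w - 4)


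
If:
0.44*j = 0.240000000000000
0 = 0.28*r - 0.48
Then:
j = 0.55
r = 1.71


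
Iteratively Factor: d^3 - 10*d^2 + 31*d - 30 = (d - 3)*(d^2 - 7*d + 10) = (d - 3)*(d - 2)*(d - 5)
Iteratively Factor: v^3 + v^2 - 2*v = (v - 1)*(v^2 + 2*v) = v*(v - 1)*(v + 2)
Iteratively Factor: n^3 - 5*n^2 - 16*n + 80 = (n - 4)*(n^2 - n - 20) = (n - 5)*(n - 4)*(n + 4)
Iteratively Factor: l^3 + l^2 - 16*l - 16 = (l + 1)*(l^2 - 16) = (l + 1)*(l + 4)*(l - 4)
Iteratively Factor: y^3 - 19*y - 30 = (y + 3)*(y^2 - 3*y - 10) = (y - 5)*(y + 3)*(y + 2)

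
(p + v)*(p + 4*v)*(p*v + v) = p^3*v + 5*p^2*v^2 + p^2*v + 4*p*v^3 + 5*p*v^2 + 4*v^3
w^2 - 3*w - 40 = (w - 8)*(w + 5)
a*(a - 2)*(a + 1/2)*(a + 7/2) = a^4 + 2*a^3 - 25*a^2/4 - 7*a/2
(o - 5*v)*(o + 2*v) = o^2 - 3*o*v - 10*v^2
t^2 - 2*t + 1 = (t - 1)^2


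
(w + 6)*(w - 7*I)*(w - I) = w^3 + 6*w^2 - 8*I*w^2 - 7*w - 48*I*w - 42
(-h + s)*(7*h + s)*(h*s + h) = -7*h^3*s - 7*h^3 + 6*h^2*s^2 + 6*h^2*s + h*s^3 + h*s^2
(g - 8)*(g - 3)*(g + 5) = g^3 - 6*g^2 - 31*g + 120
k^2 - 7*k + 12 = (k - 4)*(k - 3)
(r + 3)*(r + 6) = r^2 + 9*r + 18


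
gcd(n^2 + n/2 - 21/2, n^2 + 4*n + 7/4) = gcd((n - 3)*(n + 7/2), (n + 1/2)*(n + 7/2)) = n + 7/2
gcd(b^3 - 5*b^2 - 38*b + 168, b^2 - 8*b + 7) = b - 7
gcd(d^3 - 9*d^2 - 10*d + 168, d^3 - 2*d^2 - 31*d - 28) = d^2 - 3*d - 28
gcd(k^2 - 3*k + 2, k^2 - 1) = k - 1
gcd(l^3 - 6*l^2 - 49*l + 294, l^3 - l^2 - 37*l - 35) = l - 7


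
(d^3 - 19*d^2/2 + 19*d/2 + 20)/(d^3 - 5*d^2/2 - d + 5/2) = (d - 8)/(d - 1)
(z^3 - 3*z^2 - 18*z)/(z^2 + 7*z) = (z^2 - 3*z - 18)/(z + 7)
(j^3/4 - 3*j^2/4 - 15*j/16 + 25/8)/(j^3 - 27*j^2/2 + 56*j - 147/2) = (4*j^3 - 12*j^2 - 15*j + 50)/(8*(2*j^3 - 27*j^2 + 112*j - 147))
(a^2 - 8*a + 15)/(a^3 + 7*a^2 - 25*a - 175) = (a - 3)/(a^2 + 12*a + 35)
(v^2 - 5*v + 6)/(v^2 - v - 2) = (v - 3)/(v + 1)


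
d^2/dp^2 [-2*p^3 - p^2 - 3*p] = -12*p - 2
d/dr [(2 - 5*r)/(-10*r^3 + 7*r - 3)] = (50*r^3 - 35*r - (5*r - 2)*(30*r^2 - 7) + 15)/(10*r^3 - 7*r + 3)^2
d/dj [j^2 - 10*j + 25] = 2*j - 10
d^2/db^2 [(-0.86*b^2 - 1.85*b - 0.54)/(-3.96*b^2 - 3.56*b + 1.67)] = (1.4210854715202e-14*b^4 + 33.774048*b^3 + 84.932496*b^2 + 119.082744*b + 47.623892)/(62.099136*b^6 + 167.479488*b^5 + 71.997552*b^4 - 96.139936*b^3 - 30.362604*b^2 + 29.785452*b - 4.657463)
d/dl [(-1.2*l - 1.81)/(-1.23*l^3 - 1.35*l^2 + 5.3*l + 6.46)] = (-2.952*l^3 - 8.2989*l^2 - 4.887*l + 1.841)/(1.5129*l^6 + 3.321*l^5 - 11.2155*l^4 - 30.2016*l^3 + 10.648*l^2 + 68.476*l + 41.7316)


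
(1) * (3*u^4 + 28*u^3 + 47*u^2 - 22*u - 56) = 3*u^4 + 28*u^3 + 47*u^2 - 22*u - 56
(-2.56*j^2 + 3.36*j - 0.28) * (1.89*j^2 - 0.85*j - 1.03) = -4.8384*j^4 + 8.5264*j^3 - 0.7484*j^2 - 3.2228*j + 0.2884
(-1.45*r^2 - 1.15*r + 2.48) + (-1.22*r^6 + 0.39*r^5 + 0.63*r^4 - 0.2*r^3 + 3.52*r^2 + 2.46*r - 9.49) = -1.22*r^6 + 0.39*r^5 + 0.63*r^4 - 0.2*r^3 + 2.07*r^2 + 1.31*r - 7.01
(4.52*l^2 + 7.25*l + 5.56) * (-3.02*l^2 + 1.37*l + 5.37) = -13.6504*l^4 - 15.7026*l^3 + 17.4137*l^2 + 46.5497*l + 29.8572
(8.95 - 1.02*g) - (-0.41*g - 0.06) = 9.01 - 0.61*g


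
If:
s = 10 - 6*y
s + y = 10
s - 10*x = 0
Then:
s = 10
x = 1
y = 0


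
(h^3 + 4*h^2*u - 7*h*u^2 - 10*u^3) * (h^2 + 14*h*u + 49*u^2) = h^5 + 18*h^4*u + 98*h^3*u^2 + 88*h^2*u^3 - 483*h*u^4 - 490*u^5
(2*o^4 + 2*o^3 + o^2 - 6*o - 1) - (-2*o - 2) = 2*o^4 + 2*o^3 + o^2 - 4*o + 1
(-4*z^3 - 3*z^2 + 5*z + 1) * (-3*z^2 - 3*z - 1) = 12*z^5 + 21*z^4 - 2*z^3 - 15*z^2 - 8*z - 1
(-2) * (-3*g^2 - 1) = 6*g^2 + 2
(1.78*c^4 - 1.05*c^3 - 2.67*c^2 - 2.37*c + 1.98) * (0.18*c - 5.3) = 0.3204*c^5 - 9.623*c^4 + 5.0844*c^3 + 13.7244*c^2 + 12.9174*c - 10.494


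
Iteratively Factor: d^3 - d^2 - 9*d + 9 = (d + 3)*(d^2 - 4*d + 3) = (d - 1)*(d + 3)*(d - 3)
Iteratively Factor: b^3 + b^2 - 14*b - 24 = (b + 2)*(b^2 - b - 12) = (b - 4)*(b + 2)*(b + 3)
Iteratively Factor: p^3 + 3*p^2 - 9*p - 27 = (p + 3)*(p^2 - 9) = (p - 3)*(p + 3)*(p + 3)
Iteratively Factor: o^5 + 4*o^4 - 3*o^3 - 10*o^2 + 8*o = (o - 1)*(o^4 + 5*o^3 + 2*o^2 - 8*o) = (o - 1)*(o + 2)*(o^3 + 3*o^2 - 4*o) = (o - 1)*(o + 2)*(o + 4)*(o^2 - o) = o*(o - 1)*(o + 2)*(o + 4)*(o - 1)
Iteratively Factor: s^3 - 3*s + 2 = (s - 1)*(s^2 + s - 2) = (s - 1)^2*(s + 2)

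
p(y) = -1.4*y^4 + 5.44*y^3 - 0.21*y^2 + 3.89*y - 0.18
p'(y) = -5.6*y^3 + 16.32*y^2 - 0.42*y + 3.89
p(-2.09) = -85.60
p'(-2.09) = 127.18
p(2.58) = 39.85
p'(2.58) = 15.27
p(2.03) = 28.58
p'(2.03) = 23.44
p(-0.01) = -0.22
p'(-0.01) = 3.90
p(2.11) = 30.45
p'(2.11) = 23.06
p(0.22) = 0.72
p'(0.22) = 4.53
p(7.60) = -2265.42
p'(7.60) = -1514.92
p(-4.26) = -902.19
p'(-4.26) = 734.78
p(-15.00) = -89340.78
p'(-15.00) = 22582.19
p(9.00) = -5201.82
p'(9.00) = -2760.37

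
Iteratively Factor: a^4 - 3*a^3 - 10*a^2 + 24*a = (a + 3)*(a^3 - 6*a^2 + 8*a) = a*(a + 3)*(a^2 - 6*a + 8) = a*(a - 4)*(a + 3)*(a - 2)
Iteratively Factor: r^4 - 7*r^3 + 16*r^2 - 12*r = (r - 3)*(r^3 - 4*r^2 + 4*r) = (r - 3)*(r - 2)*(r^2 - 2*r) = r*(r - 3)*(r - 2)*(r - 2)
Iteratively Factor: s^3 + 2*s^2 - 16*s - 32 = (s - 4)*(s^2 + 6*s + 8) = (s - 4)*(s + 4)*(s + 2)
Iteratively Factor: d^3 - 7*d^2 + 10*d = (d - 2)*(d^2 - 5*d) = d*(d - 2)*(d - 5)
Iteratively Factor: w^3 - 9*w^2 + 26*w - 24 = (w - 2)*(w^2 - 7*w + 12) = (w - 4)*(w - 2)*(w - 3)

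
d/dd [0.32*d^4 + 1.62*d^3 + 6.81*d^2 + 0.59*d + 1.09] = 1.28*d^3 + 4.86*d^2 + 13.62*d + 0.59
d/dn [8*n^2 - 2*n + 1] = 16*n - 2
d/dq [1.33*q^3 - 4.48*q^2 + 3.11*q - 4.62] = 3.99*q^2 - 8.96*q + 3.11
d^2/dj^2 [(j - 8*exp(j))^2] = -16*j*exp(j) + 256*exp(2*j) - 32*exp(j) + 2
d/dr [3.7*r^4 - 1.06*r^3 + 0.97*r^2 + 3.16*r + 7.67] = 14.8*r^3 - 3.18*r^2 + 1.94*r + 3.16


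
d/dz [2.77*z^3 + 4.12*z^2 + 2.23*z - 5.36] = 8.31*z^2 + 8.24*z + 2.23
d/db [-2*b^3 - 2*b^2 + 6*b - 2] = -6*b^2 - 4*b + 6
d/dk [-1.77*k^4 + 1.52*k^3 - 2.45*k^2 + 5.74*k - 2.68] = -7.08*k^3 + 4.56*k^2 - 4.9*k + 5.74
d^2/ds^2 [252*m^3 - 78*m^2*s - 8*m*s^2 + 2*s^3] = -16*m + 12*s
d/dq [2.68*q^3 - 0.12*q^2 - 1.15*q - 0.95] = 8.04*q^2 - 0.24*q - 1.15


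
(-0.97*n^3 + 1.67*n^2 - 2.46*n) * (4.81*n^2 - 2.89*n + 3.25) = -4.6657*n^5 + 10.836*n^4 - 19.8114*n^3 + 12.5369*n^2 - 7.995*n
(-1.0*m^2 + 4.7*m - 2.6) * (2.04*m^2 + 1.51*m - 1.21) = -2.04*m^4 + 8.078*m^3 + 3.003*m^2 - 9.613*m + 3.146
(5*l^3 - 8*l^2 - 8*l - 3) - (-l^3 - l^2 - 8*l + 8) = 6*l^3 - 7*l^2 - 11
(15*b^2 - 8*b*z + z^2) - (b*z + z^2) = 15*b^2 - 9*b*z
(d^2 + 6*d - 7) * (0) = 0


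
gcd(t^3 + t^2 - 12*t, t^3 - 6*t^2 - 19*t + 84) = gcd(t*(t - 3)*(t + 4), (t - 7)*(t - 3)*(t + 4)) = t^2 + t - 12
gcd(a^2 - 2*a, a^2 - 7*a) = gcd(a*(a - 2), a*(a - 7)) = a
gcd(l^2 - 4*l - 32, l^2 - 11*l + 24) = l - 8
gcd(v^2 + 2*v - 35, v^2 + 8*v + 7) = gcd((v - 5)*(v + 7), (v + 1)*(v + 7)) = v + 7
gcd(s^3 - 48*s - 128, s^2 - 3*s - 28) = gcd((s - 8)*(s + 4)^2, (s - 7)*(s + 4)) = s + 4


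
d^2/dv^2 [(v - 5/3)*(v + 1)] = 2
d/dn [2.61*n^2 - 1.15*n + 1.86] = 5.22*n - 1.15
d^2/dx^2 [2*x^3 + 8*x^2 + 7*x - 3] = 12*x + 16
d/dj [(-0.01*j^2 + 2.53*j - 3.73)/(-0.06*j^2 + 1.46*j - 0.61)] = (0.1372*j^2 - 0.4354*j + 3.9025)/(0.0036*j^4 - 0.1752*j^3 + 2.2048*j^2 - 1.7812*j + 0.3721)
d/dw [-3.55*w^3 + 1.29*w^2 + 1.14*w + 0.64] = -10.65*w^2 + 2.58*w + 1.14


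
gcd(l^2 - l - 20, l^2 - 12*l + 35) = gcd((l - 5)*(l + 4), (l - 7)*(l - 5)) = l - 5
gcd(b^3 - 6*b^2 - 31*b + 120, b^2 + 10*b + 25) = b + 5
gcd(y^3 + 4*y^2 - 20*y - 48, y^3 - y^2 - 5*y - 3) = 1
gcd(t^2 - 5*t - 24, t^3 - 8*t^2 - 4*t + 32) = t - 8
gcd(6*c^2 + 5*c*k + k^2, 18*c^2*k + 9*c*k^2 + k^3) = 3*c + k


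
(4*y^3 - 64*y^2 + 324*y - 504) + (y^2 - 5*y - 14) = 4*y^3 - 63*y^2 + 319*y - 518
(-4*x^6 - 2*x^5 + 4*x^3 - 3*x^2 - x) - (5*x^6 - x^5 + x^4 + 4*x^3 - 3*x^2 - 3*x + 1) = -9*x^6 - x^5 - x^4 + 2*x - 1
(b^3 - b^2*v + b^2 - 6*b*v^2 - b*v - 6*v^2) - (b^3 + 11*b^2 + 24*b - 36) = -b^2*v - 10*b^2 - 6*b*v^2 - b*v - 24*b - 6*v^2 + 36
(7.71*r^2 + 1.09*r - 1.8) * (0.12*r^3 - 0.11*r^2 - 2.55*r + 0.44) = 0.9252*r^5 - 0.7173*r^4 - 19.9964*r^3 + 0.8109*r^2 + 5.0696*r - 0.792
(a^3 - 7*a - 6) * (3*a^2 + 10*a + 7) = 3*a^5 + 10*a^4 - 14*a^3 - 88*a^2 - 109*a - 42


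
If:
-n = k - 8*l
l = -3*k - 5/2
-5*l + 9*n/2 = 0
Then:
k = -31/39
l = -3/26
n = -5/39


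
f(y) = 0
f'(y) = 0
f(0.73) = 0.00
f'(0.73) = 0.00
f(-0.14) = 0.00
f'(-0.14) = 0.00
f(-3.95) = 0.00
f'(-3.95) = 0.00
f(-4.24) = 0.00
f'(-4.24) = 0.00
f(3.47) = 0.00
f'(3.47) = 0.00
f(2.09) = 0.00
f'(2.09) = 0.00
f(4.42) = 0.00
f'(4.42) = 0.00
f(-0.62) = 0.00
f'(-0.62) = 0.00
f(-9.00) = 0.00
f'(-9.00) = 0.00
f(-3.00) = 0.00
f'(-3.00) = 0.00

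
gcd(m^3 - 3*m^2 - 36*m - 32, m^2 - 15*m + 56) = m - 8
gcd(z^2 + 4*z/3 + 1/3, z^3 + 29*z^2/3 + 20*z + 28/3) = 1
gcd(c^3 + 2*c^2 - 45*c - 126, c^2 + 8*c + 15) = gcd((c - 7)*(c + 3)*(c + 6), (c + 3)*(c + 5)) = c + 3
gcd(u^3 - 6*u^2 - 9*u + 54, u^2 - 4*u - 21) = u + 3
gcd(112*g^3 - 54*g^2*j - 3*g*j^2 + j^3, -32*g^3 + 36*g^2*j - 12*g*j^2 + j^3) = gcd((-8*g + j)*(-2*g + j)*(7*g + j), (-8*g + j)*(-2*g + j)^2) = 16*g^2 - 10*g*j + j^2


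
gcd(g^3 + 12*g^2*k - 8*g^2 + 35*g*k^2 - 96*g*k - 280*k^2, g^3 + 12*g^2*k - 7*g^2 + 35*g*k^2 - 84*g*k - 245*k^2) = g^2 + 12*g*k + 35*k^2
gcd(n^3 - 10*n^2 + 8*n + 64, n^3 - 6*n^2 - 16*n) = n^2 - 6*n - 16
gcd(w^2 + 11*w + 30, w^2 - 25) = w + 5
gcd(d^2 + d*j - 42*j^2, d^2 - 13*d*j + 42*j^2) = d - 6*j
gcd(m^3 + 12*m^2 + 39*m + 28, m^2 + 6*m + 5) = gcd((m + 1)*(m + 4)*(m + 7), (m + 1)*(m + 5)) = m + 1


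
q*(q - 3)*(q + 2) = q^3 - q^2 - 6*q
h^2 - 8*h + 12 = (h - 6)*(h - 2)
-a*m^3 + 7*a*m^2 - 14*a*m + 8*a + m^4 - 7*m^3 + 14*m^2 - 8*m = (-a + m)*(m - 4)*(m - 2)*(m - 1)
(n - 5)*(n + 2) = n^2 - 3*n - 10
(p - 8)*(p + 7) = p^2 - p - 56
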